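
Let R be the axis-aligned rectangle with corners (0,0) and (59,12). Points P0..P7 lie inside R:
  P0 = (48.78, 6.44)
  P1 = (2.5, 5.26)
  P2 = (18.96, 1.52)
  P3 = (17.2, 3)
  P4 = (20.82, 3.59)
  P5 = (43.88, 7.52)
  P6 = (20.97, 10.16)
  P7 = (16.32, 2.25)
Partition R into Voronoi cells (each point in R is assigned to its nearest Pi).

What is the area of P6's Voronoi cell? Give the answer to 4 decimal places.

1. box [0,59]×[0,12]: [(0, 0) (59, 0) (59, 12) (0, 12)]
2. ⊥bis P6·P0 via (34.875,8.3): [(0, 0) (33.7648, 0) (35.3699, 12) (0, 12)]  |A|=414.8081
3. ⊥bis P6·P1 via (11.735,7.71): [(13.7804, 0) (33.7648, 0) (35.3699, 12) (10.5969, 12)]  |A|=268.5442
4. ⊥bis P6·P2 via (19.965,5.84): [(11.7224, 7.7576) (34.1059, 2.5503) (35.3699, 12) (10.5969, 12)]  |A|=161.5992
5. ⊥bis P6·P3 via (19.085,6.58): [(10.8901, 10.8949) (20.9063, 5.621) (34.1059, 2.5503) (35.3699, 12) (10.5969, 12)]  |A|=148.0816
6. ⊥bis P6·P4 via (20.895,6.875): [(10.8901, 10.8949) (18.4173, 6.9316) (34.6424, 6.5611) (35.3699, 12) (10.5969, 12)]  |A|=110.6162
7. ⊥bis P6·P5 via (32.425,8.84): [(10.8901, 10.8949) (18.4173, 6.9316) (32.1689, 6.6176) (32.7891, 12) (10.5969, 12)]  |A|=96.9237
8. ⊥bis P6·P7 via (18.645,6.205): [(10.8901, 10.8949) (18.4173, 6.9316) (32.1689, 6.6176) (32.7891, 12) (10.5969, 12)]  |A|=96.9237
9. canonical 5-gon: [(10.8901, 10.8949) (18.4173, 6.9316) (32.1689, 6.6176) (32.7891, 12) (10.5969, 12)]
10. shoelace: 96.9237

Area of P6's cell: 96.9237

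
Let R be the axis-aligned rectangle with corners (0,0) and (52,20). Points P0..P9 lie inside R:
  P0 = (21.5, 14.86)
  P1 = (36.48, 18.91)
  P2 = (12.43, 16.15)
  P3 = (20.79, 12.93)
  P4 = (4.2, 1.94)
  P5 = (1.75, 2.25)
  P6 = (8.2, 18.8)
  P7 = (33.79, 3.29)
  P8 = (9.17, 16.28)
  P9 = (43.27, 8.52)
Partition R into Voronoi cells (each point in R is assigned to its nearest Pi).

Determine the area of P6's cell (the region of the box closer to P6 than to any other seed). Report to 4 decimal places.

Area of P6's cell: 41.1799

1. box [0,52]×[0,20]: [(0, 0) (52, 0) (52, 20) (0, 20)]
2. ⊥bis P6·P0 via (14.85,16.83): [(0, 0) (9.8643, 0) (15.7891, 20) (0, 20)]  |A|=256.5335
3. ⊥bis P6·P1 via (22.34,18.855): [(0, 0) (9.8643, 0) (15.7891, 20) (0, 20)]  |A|=256.5335
4. ⊥bis P6·P2 via (10.315,17.475): [(0, 1.0099) (11.8969, 20) (0, 20)]  |A|=112.9611
5. ⊥bis P6·P3 via (14.495,15.865): [(0, 1.0099) (11.8969, 20) (0, 20)]  |A|=112.9611
6. ⊥bis P6·P4 via (6.2,10.37): [(0, 11.8409) (5.9074, 10.4394) (11.8969, 20) (0, 20)]  |A|=80.9697
7. ⊥bis P6·P5 via (4.975,10.525): [(0, 12.4639) (4.0855, 10.8717) (5.9074, 10.4394) (11.8969, 20) (0, 20)]  |A|=79.6971
8. ⊥bis P6·P7 via (20.995,11.045): [(0, 12.4639) (4.0855, 10.8717) (5.9074, 10.4394) (11.8969, 20) (0, 20)]  |A|=79.6971
9. ⊥bis P6·P8 via (8.685,17.54): [(0, 14.197) (10.8866, 18.3875) (11.8969, 20) (0, 20)]  |A|=41.1799
10. ⊥bis P6·P9 via (25.735,13.66): [(0, 14.197) (10.8866, 18.3875) (11.8969, 20) (0, 20)]  |A|=41.1799
11. canonical 4-gon: [(0, 14.197) (10.8866, 18.3875) (11.8969, 20) (0, 20)]
12. shoelace: 41.1799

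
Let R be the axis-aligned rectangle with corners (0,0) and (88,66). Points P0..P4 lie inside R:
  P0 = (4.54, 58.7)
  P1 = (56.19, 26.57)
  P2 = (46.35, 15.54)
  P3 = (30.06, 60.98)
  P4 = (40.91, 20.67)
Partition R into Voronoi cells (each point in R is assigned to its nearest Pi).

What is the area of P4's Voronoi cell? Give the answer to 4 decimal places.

Area of P4's cell: 1374.8859

1. box [0,88]×[0,66]: [(0, 0) (88, 0) (88, 66) (0, 66)]
2. ⊥bis P4·P0 via (22.725,39.685): [(0, 17.9519) (0, 0) (88, 0) (88, 66) (50.2411, 66)]  |A|=4601.0071
3. ⊥bis P4·P1 via (48.55,23.62): [(37.0552, 53.3897) (0, 17.9519) (0, 0) (57.6703, 0)]  |A|=1872.1047
4. ⊥bis P4·P2 via (43.63,18.105): [(48.6316, 23.4088) (37.0552, 53.3897) (0, 17.9519) (0, 0) (26.5567, 0)]  |A|=1507.9392
5. ⊥bis P4·P3 via (35.485,40.825): [(48.6316, 23.4088) (41.3021, 42.3908) (19.386, 36.4917) (0, 17.9519) (0, 0) (26.5567, 0)]  |A|=1374.8859
6. canonical 6-gon: [(48.6316, 23.4088) (41.3021, 42.3908) (19.386, 36.4917) (0, 17.9519) (0, 0) (26.5567, 0)]
7. shoelace: 1374.8859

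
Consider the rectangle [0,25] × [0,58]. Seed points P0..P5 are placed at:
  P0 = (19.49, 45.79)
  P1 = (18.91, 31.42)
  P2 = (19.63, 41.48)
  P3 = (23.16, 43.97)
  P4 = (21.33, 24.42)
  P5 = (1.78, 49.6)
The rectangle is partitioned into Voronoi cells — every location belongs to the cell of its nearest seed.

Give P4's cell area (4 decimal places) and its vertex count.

1. box [0,25]×[0,58]: [(0, 0) (25, 0) (25, 58) (0, 58)]
2. ⊥bis P4·P0 via (20.41,35.105): [(0, 33.3477) (0, 0) (25, 0) (25, 35.5002)]  |A|=860.5983
3. ⊥bis P4·P1 via (20.12,27.92): [(0, 20.9642) (0, 0) (25, 0) (25, 29.6071)]  |A|=632.1414
4. ⊥bis P4·P2 via (20.48,32.95): [(0, 20.9642) (0, 0) (25, 0) (25, 29.6071)]  |A|=632.1414
5. ⊥bis P4·P3 via (22.245,34.195): [(0, 20.9642) (0, 0) (25, 0) (25, 29.6071)]  |A|=632.1414
6. ⊥bis P4·P5 via (11.555,37.01): [(0, 20.9642) (0, 0) (25, 0) (25, 29.6071)]  |A|=632.1414
7. canonical 4-gon: [(0, 20.9642) (0, 0) (25, 0) (25, 29.6071)]
8. shoelace: 632.1414

Area of P4's cell: 632.1414 (4 vertices)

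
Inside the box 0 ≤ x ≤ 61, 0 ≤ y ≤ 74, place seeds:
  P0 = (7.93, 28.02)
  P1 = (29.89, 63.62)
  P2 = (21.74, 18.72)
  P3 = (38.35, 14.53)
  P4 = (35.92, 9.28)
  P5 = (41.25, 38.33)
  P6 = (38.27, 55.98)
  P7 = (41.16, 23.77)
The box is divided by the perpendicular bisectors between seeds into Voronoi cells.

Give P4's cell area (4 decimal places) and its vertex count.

Area of P4's cell: 331.6015 (4 vertices)

1. box [0,61]×[0,74]: [(0, 0) (61, 0) (61, 74) (0, 74)]
2. ⊥bis P4·P0 via (21.925,18.65): [(9.4384, 0) (61, 0) (61, 74) (58.9832, 74)]  |A|=1982.4022
3. ⊥bis P4·P1 via (32.905,36.45): [(33.9178, 36.5624) (9.4384, 0) (61, 0) (61, 39.5676)]  |A|=1478.398
4. ⊥bis P4·P2 via (28.83,14): [(44.6427, 37.7525) (19.5098, 0) (61, 0) (61, 39.5676)]  |A|=1106.7894
5. ⊥bis P4·P3 via (37.135,11.905): [(29.7201, 15.337) (19.5098, 0) (61, 0) (61, 0.8589)]  |A|=331.6015
6. ⊥bis P4·P5 via (38.585,23.805): [(29.7201, 15.337) (19.5098, 0) (61, 0) (61, 0.8589)]  |A|=331.6015
7. ⊥bis P4·P6 via (37.095,32.63): [(29.7201, 15.337) (19.5098, 0) (61, 0) (61, 0.8589)]  |A|=331.6015
8. ⊥bis P4·P7 via (38.54,16.525): [(29.7201, 15.337) (19.5098, 0) (61, 0) (61, 0.8589)]  |A|=331.6015
9. canonical 4-gon: [(29.7201, 15.337) (19.5098, 0) (61, 0) (61, 0.8589)]
10. shoelace: 331.6015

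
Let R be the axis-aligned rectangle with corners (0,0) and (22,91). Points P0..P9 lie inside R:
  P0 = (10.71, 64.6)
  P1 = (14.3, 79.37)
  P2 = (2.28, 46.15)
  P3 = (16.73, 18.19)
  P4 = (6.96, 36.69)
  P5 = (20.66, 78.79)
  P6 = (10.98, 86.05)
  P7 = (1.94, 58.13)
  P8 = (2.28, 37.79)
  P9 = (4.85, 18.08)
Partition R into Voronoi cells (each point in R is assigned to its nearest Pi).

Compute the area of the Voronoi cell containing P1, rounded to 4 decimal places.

1. box [0,22]×[0,91]: [(0, 0) (22, 0) (22, 91) (0, 91)]
2. ⊥bis P1·P0 via (12.505,71.985): [(0, 75.0245) (22, 69.6771) (22, 91) (0, 91)]  |A|=410.2823
3. ⊥bis P1·P2 via (8.29,62.76): [(0, 75.0245) (22, 69.6771) (22, 91) (0, 91)]  |A|=410.2823
4. ⊥bis P1·P3 via (15.515,48.78): [(0, 75.0245) (22, 69.6771) (22, 91) (0, 91)]  |A|=410.2823
5. ⊥bis P1·P4 via (10.63,58.03): [(0, 75.0245) (22, 69.6771) (22, 91) (0, 91)]  |A|=410.2823
6. ⊥bis P1·P5 via (17.48,79.08): [(0, 75.0245) (16.7391, 70.9559) (18.567, 91) (0, 91)]  |A|=319.7884
7. ⊥bis P1·P6 via (12.64,82.71): [(0, 76.4278) (0, 75.0245) (16.7391, 70.9559) (18.0565, 85.4021)]  |A|=136.2584
8. ⊥bis P1·P7 via (8.12,68.75): [(0, 76.4278) (0, 75.0245) (16.7391, 70.9559) (18.0565, 85.4021)]  |A|=136.2584
9. ⊥bis P1·P8 via (8.29,58.58): [(0, 76.4278) (0, 75.0245) (16.7391, 70.9559) (18.0565, 85.4021)]  |A|=136.2584
10. ⊥bis P1·P9 via (9.575,48.725): [(0, 76.4278) (0, 75.0245) (16.7391, 70.9559) (18.0565, 85.4021)]  |A|=136.2584
11. canonical 4-gon: [(0, 76.4278) (0, 75.0245) (16.7391, 70.9559) (18.0565, 85.4021)]
12. shoelace: 136.2584

Area of P1's cell: 136.2584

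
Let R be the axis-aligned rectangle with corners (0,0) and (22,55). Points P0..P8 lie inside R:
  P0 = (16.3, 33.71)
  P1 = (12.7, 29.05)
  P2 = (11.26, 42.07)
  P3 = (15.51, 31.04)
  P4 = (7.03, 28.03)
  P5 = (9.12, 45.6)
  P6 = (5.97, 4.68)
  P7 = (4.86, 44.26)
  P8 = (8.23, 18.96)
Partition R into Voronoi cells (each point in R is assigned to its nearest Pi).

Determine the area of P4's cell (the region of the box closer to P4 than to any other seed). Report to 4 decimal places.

Area of P4's cell: 121.3180

1. box [0,22]×[0,55]: [(0, 0) (22, 0) (22, 55) (0, 55)]
2. ⊥bis P4·P0 via (11.665,30.87): [(0, 49.9078) (0, 0) (22, 0) (22, 14.0028)]  |A|=703.0168
3. ⊥bis P4·P1 via (9.865,28.54): [(8.5235, 35.997) (0, 49.9078) (0, 0) (14.9992, 0)]  |A|=482.658
4. ⊥bis P4·P2 via (9.145,35.05): [(8.668, 35.1937) (0, 37.8052) (0, 0) (14.9992, 0)]  |A|=427.7869
5. ⊥bis P4·P3 via (11.27,29.535): [(8.668, 35.1937) (0, 37.8052) (0, 0) (14.9992, 0)]  |A|=427.7869
6. ⊥bis P4·P5 via (8.075,36.815): [(8.668, 35.1937) (0.1628, 37.7562) (0, 37.7755) (0, 0) (14.9992, 0)]  |A|=427.7845
7. ⊥bis P4·P6 via (6.5,16.355): [(12.1028, 16.1007) (8.668, 35.1937) (0.1628, 37.7562) (0, 37.7755) (0, 16.6501)]  |A|=206.2802
8. ⊥bis P4·P7 via (5.945,36.145): [(12.1028, 16.1007) (8.668, 35.1937) (5.6441, 36.1048) (0, 35.3501) (0, 16.6501)]  |A|=199.3542
9. ⊥bis P4·P8 via (7.63,23.495): [(10.6995, 23.9011) (8.668, 35.1937) (5.6441, 36.1048) (0, 35.3501) (0, 22.4855)]  |A|=121.318
10. canonical 5-gon: [(10.6995, 23.9011) (8.668, 35.1937) (5.6441, 36.1048) (0, 35.3501) (0, 22.4855)]
11. shoelace: 121.318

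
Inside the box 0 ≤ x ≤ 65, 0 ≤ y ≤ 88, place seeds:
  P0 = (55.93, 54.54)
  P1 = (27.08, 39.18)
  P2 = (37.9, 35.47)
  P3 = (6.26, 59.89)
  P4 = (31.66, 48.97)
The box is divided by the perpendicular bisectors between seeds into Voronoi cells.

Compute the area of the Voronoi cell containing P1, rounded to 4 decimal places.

1. box [0,65]×[0,88]: [(0, 0) (65, 0) (65, 88) (0, 88)]
2. ⊥bis P1·P0 via (41.505,46.86): [(0, 0) (65, 0) (65, 2.7304) (19.6017, 88) (0, 88)]  |A|=3784.4521
3. ⊥bis P1·P2 via (32.49,37.325): [(0, 0) (19.6919, 0) (38.0102, 53.4242) (19.6017, 88) (0, 88)]  |A|=2537.3302
4. ⊥bis P1·P3 via (16.67,49.535): [(0, 32.7765) (0, 0) (19.6919, 0) (38.0102, 53.4242) (31.919, 64.865)]  |A|=1429.2476
5. ⊥bis P1·P4 via (29.37,44.075): [(16.9968, 49.8635) (0, 32.7765) (0, 0) (19.6919, 0) (34.0532, 41.8841)]  |A|=1183.9945
6. canonical 5-gon: [(16.9968, 49.8635) (0, 32.7765) (0, 0) (19.6919, 0) (34.0532, 41.8841)]
7. shoelace: 1183.9945

Area of P1's cell: 1183.9945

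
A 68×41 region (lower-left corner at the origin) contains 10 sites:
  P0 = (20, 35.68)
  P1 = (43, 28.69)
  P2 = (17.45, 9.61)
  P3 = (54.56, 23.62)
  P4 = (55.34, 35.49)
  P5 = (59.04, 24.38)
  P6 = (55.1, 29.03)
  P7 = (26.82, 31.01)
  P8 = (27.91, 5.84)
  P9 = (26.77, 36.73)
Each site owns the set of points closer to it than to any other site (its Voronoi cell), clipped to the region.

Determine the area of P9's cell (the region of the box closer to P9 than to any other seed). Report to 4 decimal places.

1. box [0,68]×[0,41]: [(0, 0) (68, 0) (68, 41) (0, 41)]
2. ⊥bis P9·P0 via (23.385,36.205): [(29.0003, 0) (68, 0) (68, 41) (22.6413, 41)]  |A|=1729.3479
3. ⊥bis P9·P1 via (34.885,32.71): [(26.5398, 15.8639) (38.9917, 41) (22.6413, 41)]  |A|=205.492
4. ⊥bis P9·P2 via (22.11,23.17): [(25.5923, 21.9733) (28.9881, 20.8063) (38.9917, 41) (22.6413, 41)]  |A|=195.6717
5. ⊥bis P9·P3 via (40.665,30.175): [(25.5923, 21.9733) (28.9881, 20.8063) (38.9917, 41) (22.6413, 41)]  |A|=195.6717
6. ⊥bis P9·P4 via (41.055,36.11): [(25.5923, 21.9733) (28.9881, 20.8063) (38.9917, 41) (22.6413, 41)]  |A|=195.6717
7. ⊥bis P9·P5 via (42.905,30.555): [(25.5923, 21.9733) (28.9881, 20.8063) (38.9917, 41) (22.6413, 41)]  |A|=195.6717
8. ⊥bis P9·P6 via (40.935,32.88): [(25.5923, 21.9733) (28.9881, 20.8063) (38.9917, 41) (22.6413, 41)]  |A|=195.6717
9. ⊥bis P9·P7 via (26.795,33.87): [(23.7513, 33.8434) (35.4973, 33.9461) (38.9917, 41) (22.6413, 41)]  |A|=99.7551
10. ⊥bis P9·P8 via (27.34,21.285): [(23.7513, 33.8434) (35.4973, 33.9461) (38.9917, 41) (22.6413, 41)]  |A|=99.7551
11. canonical 4-gon: [(23.7513, 33.8434) (35.4973, 33.9461) (38.9917, 41) (22.6413, 41)]
12. shoelace: 99.7551

Area of P9's cell: 99.7551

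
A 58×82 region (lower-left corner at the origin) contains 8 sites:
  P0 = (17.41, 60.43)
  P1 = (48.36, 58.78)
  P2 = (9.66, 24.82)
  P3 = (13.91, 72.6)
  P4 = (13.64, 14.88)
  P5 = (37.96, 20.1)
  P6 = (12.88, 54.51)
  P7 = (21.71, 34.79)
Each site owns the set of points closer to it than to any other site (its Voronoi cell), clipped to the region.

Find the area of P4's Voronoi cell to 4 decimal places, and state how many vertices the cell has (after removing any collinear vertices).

1. box [0,58]×[0,82]: [(0, 0) (58, 0) (58, 82) (0, 82)]
2. ⊥bis P4·P0 via (15.525,37.655): [(0, 38.9399) (0, 0) (58, 0) (58, 34.1395)]  |A|=2119.3041
3. ⊥bis P4·P1 via (31,36.83): [(31.6437, 36.3209) (0, 38.9399) (0, 0) (58, 0) (58, 15.476)]  |A|=1873.3536
4. ⊥bis P4·P2 via (11.65,19.85): [(38.7498, 30.7008) (0, 15.1853) (0, 0) (58, 0) (58, 15.476)]  |A|=1333.4955
5. ⊥bis P4·P3 via (13.775,43.74): [(38.7498, 30.7008) (0, 15.1853) (0, 0) (58, 0) (58, 15.476)]  |A|=1333.4955
6. ⊥bis P4·P5 via (25.8,17.49): [(24.2137, 24.8805) (0, 15.1853) (0, 0) (29.554, 0)]  |A|=551.5063
7. ⊥bis P4·P6 via (13.26,34.695): [(24.2137, 24.8805) (0, 15.1853) (0, 0) (29.554, 0)]  |A|=551.5063
8. ⊥bis P4·P7 via (17.675,24.835): [(24.8475, 21.9278) (20.8679, 23.5409) (0, 15.1853) (0, 0) (29.554, 0)]  |A|=546.1422
9. canonical 5-gon: [(24.8475, 21.9278) (20.8679, 23.5409) (0, 15.1853) (0, 0) (29.554, 0)]
10. shoelace: 546.1422

Area of P4's cell: 546.1422 (5 vertices)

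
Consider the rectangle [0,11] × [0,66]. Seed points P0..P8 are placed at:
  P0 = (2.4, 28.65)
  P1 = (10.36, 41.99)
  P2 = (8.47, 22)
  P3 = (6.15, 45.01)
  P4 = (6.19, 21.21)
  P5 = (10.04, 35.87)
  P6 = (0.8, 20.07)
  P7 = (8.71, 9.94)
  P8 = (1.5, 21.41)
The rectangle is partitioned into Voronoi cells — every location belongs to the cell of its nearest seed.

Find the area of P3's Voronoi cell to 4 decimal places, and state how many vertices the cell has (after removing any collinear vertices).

Area of P3's cell: 276.3184 (6 vertices)

1. box [0,11]×[0,66]: [(0, 0) (11, 0) (11, 66) (0, 66)]
2. ⊥bis P3·P0 via (4.275,36.83): [(0, 37.8099) (11, 35.2885) (11, 66) (0, 66)]  |A|=323.9587
3. ⊥bis P3·P1 via (8.255,43.5): [(0, 37.8099) (3.584, 36.9884) (11, 47.3266) (11, 66) (0, 66)]  |A|=279.3211
4. ⊥bis P3·P2 via (7.31,33.505): [(0, 37.8099) (3.584, 36.9884) (11, 47.3266) (11, 66) (0, 66)]  |A|=279.3211
5. ⊥bis P3·P4 via (6.17,33.11): [(0, 37.8099) (3.584, 36.9884) (11, 47.3266) (11, 66) (0, 66)]  |A|=279.3211
6. ⊥bis P3·P5 via (8.095,40.44): [(0, 37.8099) (1.2448, 37.5246) (5.1656, 39.1932) (11, 47.3266) (11, 66) (0, 66)]  |A|=276.3184
7. ⊥bis P3·P6 via (3.475,32.54): [(0, 37.8099) (1.2448, 37.5246) (5.1656, 39.1932) (11, 47.3266) (11, 66) (0, 66)]  |A|=276.3184
8. ⊥bis P3·P7 via (7.43,27.475): [(0, 37.8099) (1.2448, 37.5246) (5.1656, 39.1932) (11, 47.3266) (11, 66) (0, 66)]  |A|=276.3184
9. ⊥bis P3·P8 via (3.825,33.21): [(0, 37.8099) (1.2448, 37.5246) (5.1656, 39.1932) (11, 47.3266) (11, 66) (0, 66)]  |A|=276.3184
10. canonical 6-gon: [(0, 37.8099) (1.2448, 37.5246) (5.1656, 39.1932) (11, 47.3266) (11, 66) (0, 66)]
11. shoelace: 276.3184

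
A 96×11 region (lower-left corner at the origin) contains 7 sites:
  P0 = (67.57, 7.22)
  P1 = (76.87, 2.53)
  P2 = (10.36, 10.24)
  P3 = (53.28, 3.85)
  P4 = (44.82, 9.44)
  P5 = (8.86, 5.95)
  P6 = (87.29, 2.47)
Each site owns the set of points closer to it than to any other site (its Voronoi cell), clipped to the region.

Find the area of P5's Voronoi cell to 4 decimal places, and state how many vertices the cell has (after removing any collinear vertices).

Area of P5's cell: 182.5025 (5 vertices)

1. box [0,96]×[0,11]: [(0, 0) (96, 0) (96, 11) (0, 11)]
2. ⊥bis P5·P0 via (38.215,6.585): [(0, 0) (38.3574, 0) (38.1195, 11) (0, 11)]  |A|=420.6232
3. ⊥bis P5·P1 via (42.865,4.24): [(0, 0) (38.3574, 0) (38.1195, 11) (0, 11)]  |A|=420.6232
4. ⊥bis P5·P2 via (9.61,8.095): [(0, 0) (32.7617, 0) (1.3017, 11) (0, 11)]  |A|=187.3487
5. ⊥bis P5·P3 via (31.07,4.9): [(0, 0) (30.8383, 0) (30.8696, 0.6616) (1.3017, 11) (0, 11)]  |A|=186.7125
6. ⊥bis P5·P4 via (26.84,7.695): [(0, 0) (27.5868, 0) (27.405, 1.873) (1.3017, 11) (0, 11)]  |A|=182.5025
7. ⊥bis P5·P6 via (48.075,4.21): [(0, 0) (27.5868, 0) (27.405, 1.873) (1.3017, 11) (0, 11)]  |A|=182.5025
8. canonical 5-gon: [(0, 0) (27.5868, 0) (27.405, 1.873) (1.3017, 11) (0, 11)]
9. shoelace: 182.5025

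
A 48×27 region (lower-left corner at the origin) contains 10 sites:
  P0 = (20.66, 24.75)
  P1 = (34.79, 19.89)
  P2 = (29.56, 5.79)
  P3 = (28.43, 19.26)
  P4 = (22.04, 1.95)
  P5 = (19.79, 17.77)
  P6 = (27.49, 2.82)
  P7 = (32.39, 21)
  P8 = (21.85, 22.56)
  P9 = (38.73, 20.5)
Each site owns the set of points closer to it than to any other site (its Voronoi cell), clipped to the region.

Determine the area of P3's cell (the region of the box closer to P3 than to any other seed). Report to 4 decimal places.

1. box [0,48]×[0,27]: [(0, 0) (48, 0) (48, 27) (0, 27)]
2. ⊥bis P3·P0 via (24.545,22.005): [(8.9971, 0) (48, 0) (48, 27) (28.0743, 27)]  |A|=795.5368
3. ⊥bis P3·P1 via (31.61,19.575): [(8.9971, 0) (33.549, 0) (30.8745, 27) (28.0743, 27)]  |A|=369.2545
4. ⊥bis P3·P2 via (28.995,12.525): [(17.1443, 11.5308) (32.281, 12.8007) (30.8745, 27) (28.0743, 27)]  |A|=130.0171
5. ⊥bis P3·P4 via (25.235,10.605): [(18.2992, 13.1653) (21.6932, 11.9125) (32.281, 12.8007) (30.8745, 27) (28.0743, 27)]  |A|=126.5198
6. ⊥bis P3·P5 via (24.11,18.515): [(23.7116, 20.8254) (25.1979, 12.2065) (32.281, 12.8007) (30.8745, 27) (28.0743, 27)]  |A|=94.8081
7. ⊥bis P3·P6 via (27.96,11.04): [(23.7116, 20.8254) (25.1979, 12.2065) (32.281, 12.8007) (30.8745, 27) (28.0743, 27)]  |A|=94.8081
8. ⊥bis P3·P7 via (30.41,20.13): [(27.6532, 26.4041) (23.7116, 20.8254) (25.1979, 12.2065) (32.281, 12.8007) (31.8883, 16.7656)]  |A|=77.1877
9. ⊥bis P3·P8 via (25.14,20.91): [(27.7663, 26.1467) (24.0662, 18.7689) (25.1979, 12.2065) (32.281, 12.8007) (31.8883, 16.7656)]  |A|=71.2522
10. ⊥bis P3·P9 via (33.58,19.88): [(27.7663, 26.1467) (24.0662, 18.7689) (25.1979, 12.2065) (32.281, 12.8007) (31.8883, 16.7656)]  |A|=71.2522
11. canonical 5-gon: [(27.7663, 26.1467) (24.0662, 18.7689) (25.1979, 12.2065) (32.281, 12.8007) (31.8883, 16.7656)]
12. shoelace: 71.2522

Area of P3's cell: 71.2522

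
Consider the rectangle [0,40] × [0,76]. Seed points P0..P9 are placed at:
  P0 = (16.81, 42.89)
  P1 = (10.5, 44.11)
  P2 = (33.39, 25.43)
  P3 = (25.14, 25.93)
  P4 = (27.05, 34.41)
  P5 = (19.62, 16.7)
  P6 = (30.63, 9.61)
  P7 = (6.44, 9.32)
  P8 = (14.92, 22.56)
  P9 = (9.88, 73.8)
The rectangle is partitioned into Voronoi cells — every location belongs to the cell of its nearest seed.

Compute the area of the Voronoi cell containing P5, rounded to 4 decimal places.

1. box [0,40]×[0,76]: [(0, 0) (40, 0) (40, 76) (0, 76)]
2. ⊥bis P5·P0 via (18.215,29.795): [(0, 27.8407) (0, 0) (40, 0) (40, 32.1324)]  |A|=1199.4607
3. ⊥bis P5·P1 via (15.06,30.405): [(10.8525, 29.0051) (0, 25.3942) (0, 0) (40, 0) (40, 32.1324)]  |A|=1186.1854
4. ⊥bis P5·P2 via (26.505,21.065): [(20.7948, 30.0718) (10.8525, 29.0051) (0, 25.3942) (0, 0) (39.8599, 0)]  |A|=875.5252
5. ⊥bis P5·P3 via (22.38,21.315): [(28.7689, 17.4941) (9.9973, 28.7205) (0, 25.3942) (0, 0) (39.8599, 0)]  |A|=801.2751
6. ⊥bis P5·P4 via (23.335,25.555): [(28.7689, 17.4941) (9.9973, 28.7205) (0, 25.3942) (0, 0) (39.8599, 0)]  |A|=801.2751
7. ⊥bis P5·P6 via (25.125,13.155): [(28.1555, 17.861) (9.9973, 28.7205) (0, 25.3942) (0, 0) (16.6537, 0)]  |A|=590.7008
8. ⊥bis P5·P7 via (13.03,13.01): [(18.612, 3.041) (28.1555, 17.861) (9.9973, 28.7205) (5.1383, 27.1038)]  |A|=255.7215
9. ⊥bis P5·P8 via (17.27,19.63): [(11.786, 15.2316) (18.612, 3.041) (28.1555, 17.861) (20.6562, 22.3459)]  |A|=155.3173
10. ⊥bis P5·P9 via (14.75,45.25): [(11.786, 15.2316) (18.612, 3.041) (28.1555, 17.861) (20.6562, 22.3459)]  |A|=155.3173
11. canonical 4-gon: [(11.786, 15.2316) (18.612, 3.041) (28.1555, 17.861) (20.6562, 22.3459)]
12. shoelace: 155.3173

Area of P5's cell: 155.3173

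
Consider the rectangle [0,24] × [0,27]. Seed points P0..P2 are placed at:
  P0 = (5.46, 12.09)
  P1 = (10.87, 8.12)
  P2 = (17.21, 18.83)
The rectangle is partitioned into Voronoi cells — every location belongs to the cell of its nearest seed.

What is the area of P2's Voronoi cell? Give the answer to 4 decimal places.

1. box [0,24]×[0,27]: [(0, 0) (24, 0) (24, 27) (0, 27)]
2. ⊥bis P2·P0 via (11.335,15.46): [(20.2031, 0) (24, 0) (24, 27) (4.7155, 27)]  |A|=311.5992
3. ⊥bis P2·P1 via (14.04,13.475): [(11.6683, 14.879) (24, 7.579) (24, 27) (4.7155, 27)]  |A|=236.6214
4. canonical 4-gon: [(11.6683, 14.879) (24, 7.579) (24, 27) (4.7155, 27)]
5. shoelace: 236.6214

Area of P2's cell: 236.6214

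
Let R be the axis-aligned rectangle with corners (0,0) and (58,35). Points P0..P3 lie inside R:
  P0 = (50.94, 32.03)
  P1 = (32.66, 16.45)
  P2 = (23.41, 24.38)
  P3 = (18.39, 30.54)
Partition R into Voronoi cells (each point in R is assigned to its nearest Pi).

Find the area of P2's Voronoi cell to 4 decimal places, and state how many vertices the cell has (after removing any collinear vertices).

1. box [0,58]×[0,35]: [(0, 0) (58, 0) (58, 35) (0, 35)]
2. ⊥bis P2·P0 via (37.175,28.205): [(0, 0) (45.0126, 0) (35.2868, 35) (0, 35)]  |A|=1405.2392
3. ⊥bis P2·P1 via (28.035,20.415): [(0, 0) (10.5333, 0) (36.5724, 30.3735) (35.2868, 35) (0, 35)]  |A|=881.6104
4. ⊥bis P2·P3 via (20.9,27.46): [(0, 10.4279) (0, 0) (10.5333, 0) (36.5724, 30.3735) (35.2868, 35) (30.1523, 35)]  |A|=511.1575
5. canonical 6-gon: [(0, 10.4279) (0, 0) (10.5333, 0) (36.5724, 30.3735) (35.2868, 35) (30.1523, 35)]
6. shoelace: 511.1575

Area of P2's cell: 511.1575 (6 vertices)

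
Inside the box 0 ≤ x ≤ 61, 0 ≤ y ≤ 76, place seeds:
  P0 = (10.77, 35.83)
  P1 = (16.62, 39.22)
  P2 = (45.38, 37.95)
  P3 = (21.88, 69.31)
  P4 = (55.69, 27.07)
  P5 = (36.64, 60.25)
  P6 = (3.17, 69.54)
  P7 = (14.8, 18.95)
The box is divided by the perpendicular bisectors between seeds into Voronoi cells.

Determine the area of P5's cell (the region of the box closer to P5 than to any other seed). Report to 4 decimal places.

Area of P5's cell: 820.7873

1. box [0,61]×[0,76]: [(0, 0) (61, 0) (61, 76) (0, 76)]
2. ⊥bis P5·P0 via (23.705,48.04): [(0, 73.1525) (61, 8.5305) (61, 76) (0, 76)]  |A|=2144.6667
3. ⊥bis P5·P1 via (26.63,49.735): [(0, 75.0861) (61, 17.0157) (61, 76) (0, 76)]  |A|=1826.8974
4. ⊥bis P5·P2 via (41.01,49.1): [(0, 75.0861) (31.2962, 45.2929) (61, 56.9346) (61, 76) (0, 76)]  |A|=1234.025
5. ⊥bis P5·P3 via (29.26,64.78): [(22.4611, 53.7037) (31.2962, 45.2929) (61, 56.9346) (61, 76) (36.1471, 76)]  |A|=820.7873
6. ⊥bis P5·P4 via (46.165,43.66): [(22.4611, 53.7037) (31.2962, 45.2929) (61, 56.9346) (61, 76) (36.1471, 76)]  |A|=820.7873
7. ⊥bis P5·P6 via (19.905,64.895): [(22.4611, 53.7037) (31.2962, 45.2929) (61, 56.9346) (61, 76) (36.1471, 76)]  |A|=820.7873
8. ⊥bis P5·P7 via (25.72,39.6): [(22.4611, 53.7037) (31.2962, 45.2929) (61, 56.9346) (61, 76) (36.1471, 76)]  |A|=820.7873
9. canonical 5-gon: [(22.4611, 53.7037) (31.2962, 45.2929) (61, 56.9346) (61, 76) (36.1471, 76)]
10. shoelace: 820.7873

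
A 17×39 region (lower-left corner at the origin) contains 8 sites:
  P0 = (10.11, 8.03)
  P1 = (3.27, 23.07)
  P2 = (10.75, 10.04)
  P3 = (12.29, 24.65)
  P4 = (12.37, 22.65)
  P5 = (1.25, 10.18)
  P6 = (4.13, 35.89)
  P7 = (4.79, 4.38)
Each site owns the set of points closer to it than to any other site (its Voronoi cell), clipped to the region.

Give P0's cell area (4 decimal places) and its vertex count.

1. box [0,17]×[0,39]: [(0, 0) (17, 0) (17, 39) (0, 39)]
2. ⊥bis P0·P1 via (6.69,15.55): [(0, 12.5075) (0, 0) (17, 0) (17, 20.2389)]  |A|=278.3438
3. ⊥bis P0·P2 via (10.43,9.035): [(0, 12.356) (0, 0) (17, 0) (17, 6.9431)]  |A|=164.042
4. ⊥bis P0·P3 via (11.2,16.34): [(0, 12.356) (0, 0) (17, 0) (17, 6.9431)]  |A|=164.042
5. ⊥bis P0·P4 via (11.24,15.34): [(0, 12.356) (0, 0) (17, 0) (17, 6.9431)]  |A|=164.042
6. ⊥bis P0·P5 via (5.68,9.105): [(6.0049, 10.444) (3.4705, 0) (17, 0) (17, 6.9431)]  |A|=108.8204
7. ⊥bis P0·P6 via (7.12,21.96): [(6.0049, 10.444) (3.4705, 0) (17, 0) (17, 6.9431)]  |A|=108.8204
8. ⊥bis P0·P7 via (7.45,6.205): [(6.0049, 10.444) (5.6226, 8.8685) (11.7072, 0) (17, 0) (17, 6.9431)]  |A|=72.2971
9. canonical 5-gon: [(6.0049, 10.444) (5.6226, 8.8685) (11.7072, 0) (17, 0) (17, 6.9431)]
10. shoelace: 72.2971

Area of P0's cell: 72.2971 (5 vertices)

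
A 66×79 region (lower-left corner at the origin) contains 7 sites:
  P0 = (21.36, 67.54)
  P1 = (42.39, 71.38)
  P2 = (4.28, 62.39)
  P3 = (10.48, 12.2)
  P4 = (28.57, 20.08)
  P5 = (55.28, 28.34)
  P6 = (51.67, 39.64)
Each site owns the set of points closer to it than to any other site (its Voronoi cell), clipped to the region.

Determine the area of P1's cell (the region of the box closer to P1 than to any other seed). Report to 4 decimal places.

1. box [0,66]×[0,79]: [(0, 0) (66, 0) (66, 79) (0, 79)]
2. ⊥bis P1·P0 via (31.875,69.46): [(44.5581, 0) (66, 0) (66, 79) (30.133, 79)]  |A|=2263.6988
3. ⊥bis P1·P2 via (23.335,66.885): [(44.5581, 0) (66, 0) (66, 79) (30.133, 79)]  |A|=2263.6988
4. ⊥bis P1·P3 via (26.435,41.79): [(38.0733, 35.5146) (66, 20.4565) (66, 79) (30.133, 79)]  |A|=1597.3086
5. ⊥bis P1·P4 via (35.48,45.73): [(36.2457, 45.5237) (66, 37.508) (66, 79) (30.133, 79)]  |A|=1217.6288
6. ⊥bis P1·P5 via (48.835,49.86): [(36.1477, 46.0603) (66, 55.0007) (66, 79) (30.133, 79)]  |A|=948.9405
7. ⊥bis P1·P6 via (47.03,55.51): [(35.0612, 52.0106) (66, 61.0564) (66, 79) (30.133, 79)]  |A|=761.5911
8. canonical 4-gon: [(35.0612, 52.0106) (66, 61.0564) (66, 79) (30.133, 79)]
9. shoelace: 761.5911

Area of P1's cell: 761.5911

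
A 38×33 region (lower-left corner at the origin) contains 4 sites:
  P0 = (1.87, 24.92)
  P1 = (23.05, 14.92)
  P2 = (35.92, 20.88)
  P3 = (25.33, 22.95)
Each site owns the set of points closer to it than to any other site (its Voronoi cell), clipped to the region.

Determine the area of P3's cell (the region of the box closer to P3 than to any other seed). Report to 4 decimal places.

1. box [0,38]×[0,33]: [(0, 0) (38, 0) (38, 33) (0, 33)]
2. ⊥bis P3·P0 via (13.6,23.935): [(11.5901, 0) (38, 0) (38, 33) (14.3612, 33)]  |A|=825.8031
3. ⊥bis P3·P1 via (24.19,18.935): [(13.4365, 21.9883) (38, 15.0139) (38, 33) (14.3612, 33)]  |A|=351.0528
4. ⊥bis P3·P2 via (30.625,21.915): [(13.4365, 21.9883) (29.7348, 17.3606) (32.7918, 33) (14.3612, 33)]  |A|=235.9962
5. canonical 4-gon: [(13.4365, 21.9883) (29.7348, 17.3606) (32.7918, 33) (14.3612, 33)]
6. shoelace: 235.9962

Area of P3's cell: 235.9962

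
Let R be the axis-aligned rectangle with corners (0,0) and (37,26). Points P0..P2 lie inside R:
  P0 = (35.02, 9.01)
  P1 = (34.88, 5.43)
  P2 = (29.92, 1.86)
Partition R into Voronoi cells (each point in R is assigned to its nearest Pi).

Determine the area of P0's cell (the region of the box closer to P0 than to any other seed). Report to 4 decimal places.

1. box [0,37]×[0,26]: [(0, 0) (37, 0) (37, 26) (0, 26)]
2. ⊥bis P0·P1 via (34.95,7.22): [(0, 8.5868) (37, 7.1398) (37, 26) (0, 26)]  |A|=671.058
3. ⊥bis P0·P2 via (32.47,5.435): [(29.6785, 7.4261) (37, 7.1398) (37, 26) (3.6387, 26)]  |A|=378.8666
4. canonical 4-gon: [(29.6785, 7.4261) (37, 7.1398) (37, 26) (3.6387, 26)]
5. shoelace: 378.8666

Area of P0's cell: 378.8666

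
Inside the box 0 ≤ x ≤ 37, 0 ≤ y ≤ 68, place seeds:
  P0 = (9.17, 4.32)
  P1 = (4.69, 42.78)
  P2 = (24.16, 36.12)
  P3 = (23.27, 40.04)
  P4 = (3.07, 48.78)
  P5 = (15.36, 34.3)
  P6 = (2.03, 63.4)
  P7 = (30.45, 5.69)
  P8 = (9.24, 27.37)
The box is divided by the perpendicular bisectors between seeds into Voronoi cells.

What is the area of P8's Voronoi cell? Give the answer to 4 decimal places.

1. box [0,37]×[0,68]: [(0, 0) (37, 0) (37, 68) (0, 68)]
2. ⊥bis P8·P0 via (9.205,15.845): [(0, 15.873) (37, 15.7606) (37, 68) (0, 68)]  |A|=1930.7794
3. ⊥bis P8·P1 via (6.965,35.075): [(0, 33.0185) (0, 15.873) (37, 15.7606) (37, 43.9432)]  |A|=838.5711
4. ⊥bis P8·P2 via (16.7,31.745): [(13.5984, 37.0336) (0, 33.0185) (0, 15.873) (26.0547, 15.7938)]  |A|=392.7819
5. ⊥bis P8·P3 via (16.255,33.705): [(14.2456, 35.9301) (13.3226, 36.9522) (0, 33.0185) (0, 15.873) (26.0547, 15.7938)]  |A|=392.6034
6. ⊥bis P8·P4 via (6.155,38.075): [(14.2456, 35.9301) (13.3226, 36.9522) (0, 33.0185) (0, 15.873) (26.0547, 15.7938)]  |A|=392.6034
7. ⊥bis P8·P5 via (12.3,30.835): [(22.534, 21.7972) (7.3651, 35.1931) (0, 33.0185) (0, 15.873) (26.0547, 15.7938)]  |A|=337.0718
8. ⊥bis P8·P6 via (5.635,45.385): [(22.534, 21.7972) (7.3651, 35.1931) (0, 33.0185) (0, 15.873) (26.0547, 15.7938)]  |A|=337.0718
9. ⊥bis P8·P7 via (19.845,16.53): [(23.5165, 20.1219) (22.534, 21.7972) (7.3651, 35.1931) (0, 33.0185) (0, 15.873) (19.1141, 15.8149)]  |A|=322.0787
10. canonical 6-gon: [(23.5165, 20.1219) (22.534, 21.7972) (7.3651, 35.1931) (0, 33.0185) (0, 15.873) (19.1141, 15.8149)]
11. shoelace: 322.0787

Area of P8's cell: 322.0787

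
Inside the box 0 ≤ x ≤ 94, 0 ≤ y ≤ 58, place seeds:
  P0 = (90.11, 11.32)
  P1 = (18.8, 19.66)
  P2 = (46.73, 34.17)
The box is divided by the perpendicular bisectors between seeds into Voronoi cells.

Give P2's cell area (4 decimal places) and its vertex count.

Area of P2's cell: 2321.9109 (4 vertices)

1. box [0,94]×[0,58]: [(0, 0) (94, 0) (94, 58) (0, 58)]
2. ⊥bis P2·P0 via (68.42,22.745): [(0, 0) (56.4393, 0) (86.9902, 58) (0, 58)]  |A|=4159.4562
3. ⊥bis P2·P1 via (32.765,26.915): [(46.7477, 0) (56.4393, 0) (86.9902, 58) (16.6159, 58)]  |A|=2321.9109
4. canonical 4-gon: [(46.7477, 0) (56.4393, 0) (86.9902, 58) (16.6159, 58)]
5. shoelace: 2321.9109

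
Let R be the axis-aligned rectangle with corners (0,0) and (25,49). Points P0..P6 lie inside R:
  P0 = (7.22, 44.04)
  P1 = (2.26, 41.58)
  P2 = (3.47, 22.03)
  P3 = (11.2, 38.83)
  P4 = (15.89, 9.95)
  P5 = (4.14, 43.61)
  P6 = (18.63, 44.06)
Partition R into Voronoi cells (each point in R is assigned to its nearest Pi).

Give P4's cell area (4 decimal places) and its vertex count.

Area of P4's cell: 454.8213 (5 vertices)

1. box [0,25]×[0,49]: [(0, 0) (25, 0) (25, 49) (0, 49)]
2. ⊥bis P4·P0 via (11.555,26.995): [(0, 24.0563) (0, 0) (25, 0) (25, 30.4144)]  |A|=680.8835
3. ⊥bis P4·P1 via (9.075,25.765): [(12.4685, 27.2273) (0, 21.8544) (0, 0) (25, 0) (25, 30.4144)]  |A|=667.1566
4. ⊥bis P4·P2 via (9.68,15.99): [(23.2854, 29.9784) (0, 6.0375) (0, 0) (25, 0) (25, 30.4144)]  |A|=471.0969
5. ⊥bis P4·P3 via (13.545,24.39): [(18.6576, 25.2203) (0, 6.0375) (0, 0) (25, 0) (25, 26.2502)]  |A|=454.8213
6. ⊥bis P4·P5 via (10.015,26.78): [(18.6576, 25.2203) (0, 6.0375) (0, 0) (25, 0) (25, 26.2502)]  |A|=454.8213
7. ⊥bis P4·P6 via (17.26,27.005): [(18.6576, 25.2203) (0, 6.0375) (0, 0) (25, 0) (25, 26.2502)]  |A|=454.8213
8. canonical 5-gon: [(18.6576, 25.2203) (0, 6.0375) (0, 0) (25, 0) (25, 26.2502)]
9. shoelace: 454.8213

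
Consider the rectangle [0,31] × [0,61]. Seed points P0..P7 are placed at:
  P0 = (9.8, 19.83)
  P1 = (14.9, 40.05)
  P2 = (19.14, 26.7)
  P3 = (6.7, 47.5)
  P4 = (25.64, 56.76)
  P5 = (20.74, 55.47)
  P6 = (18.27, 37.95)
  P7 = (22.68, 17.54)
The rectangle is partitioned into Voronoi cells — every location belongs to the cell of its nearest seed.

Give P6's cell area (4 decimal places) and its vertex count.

1. box [0,31]×[0,61]: [(0, 0) (31, 0) (31, 61) (0, 61)]
2. ⊥bis P6·P0 via (14.035,28.89): [(0, 35.4505) (31, 20.9599) (31, 61) (0, 61)]  |A|=1016.6388
3. ⊥bis P6·P1 via (16.585,39): [(11.1309, 30.2475) (31, 20.9599) (31, 61) (30.2942, 61)]  |A|=408.6328
4. ⊥bis P6·P2 via (18.705,32.325): [(12.1076, 31.8148) (31, 33.2758) (31, 61) (30.2942, 61)]  |A|=272.188
5. ⊥bis P6·P3 via (12.485,42.725): [(12.1076, 31.8148) (31, 33.2758) (31, 61) (30.2942, 61)]  |A|=272.188
6. ⊥bis P6·P4 via (21.955,47.355): [(21.8235, 47.4065) (12.1076, 31.8148) (31, 33.2758) (31, 43.8111)]  |A|=188.5236
7. ⊥bis P6·P5 via (19.505,46.71): [(25.9035, 45.8079) (21.2373, 46.4658) (12.1076, 31.8148) (31, 33.2758) (31, 43.8111)]  |A|=186.1359
8. ⊥bis P6·P7 via (20.475,27.745): [(25.9035, 45.8079) (21.2373, 46.4658) (12.1076, 31.8148) (31, 33.2758) (31, 43.8111)]  |A|=186.1359
9. canonical 5-gon: [(25.9035, 45.8079) (21.2373, 46.4658) (12.1076, 31.8148) (31, 33.2758) (31, 43.8111)]
10. shoelace: 186.1359

Area of P6's cell: 186.1359 (5 vertices)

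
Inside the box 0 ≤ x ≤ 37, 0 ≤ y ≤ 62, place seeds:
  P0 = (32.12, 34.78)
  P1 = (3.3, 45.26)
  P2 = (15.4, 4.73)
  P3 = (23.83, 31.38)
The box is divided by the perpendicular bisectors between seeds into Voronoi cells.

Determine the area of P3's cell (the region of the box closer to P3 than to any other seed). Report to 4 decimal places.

1. box [0,37]×[0,62]: [(0, 0) (37, 0) (37, 62) (0, 62)]
2. ⊥bis P3·P0 via (27.975,33.08): [(0, 0) (37, 0) (37, 11.0749) (16.114, 62) (0, 62)]  |A|=1762.1885
3. ⊥bis P3·P1 via (13.565,38.32): [(0, 18.2559) (0, 0) (37, 0) (37, 11.0749) (21.1964, 49.6077)]  |A|=1198.7347
4. ⊥bis P3·P2 via (19.615,18.055): [(3.3439, 23.2019) (36.3021, 12.7765) (21.1964, 49.6077)]  |A|=528.2045
5. canonical 3-gon: [(3.3439, 23.2019) (36.3021, 12.7765) (21.1964, 49.6077)]
6. shoelace: 528.2045

Area of P3's cell: 528.2045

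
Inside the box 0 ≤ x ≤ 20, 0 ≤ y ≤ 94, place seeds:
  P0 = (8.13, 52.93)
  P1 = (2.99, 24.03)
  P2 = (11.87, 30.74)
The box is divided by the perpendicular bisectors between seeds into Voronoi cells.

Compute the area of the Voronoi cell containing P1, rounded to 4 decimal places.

Area of P1's cell: 479.6773

1. box [0,20]×[0,94]: [(0, 0) (20, 0) (20, 94) (0, 94)]
2. ⊥bis P1·P0 via (5.56,38.48): [(0, 39.4689) (0, 0) (20, 0) (20, 35.9118)]  |A|=753.8065
3. ⊥bis P1·P2 via (7.43,27.385): [(0, 37.2178) (0, 0) (20, 0) (20, 10.7499)]  |A|=479.6773
4. canonical 4-gon: [(0, 37.2178) (0, 0) (20, 0) (20, 10.7499)]
5. shoelace: 479.6773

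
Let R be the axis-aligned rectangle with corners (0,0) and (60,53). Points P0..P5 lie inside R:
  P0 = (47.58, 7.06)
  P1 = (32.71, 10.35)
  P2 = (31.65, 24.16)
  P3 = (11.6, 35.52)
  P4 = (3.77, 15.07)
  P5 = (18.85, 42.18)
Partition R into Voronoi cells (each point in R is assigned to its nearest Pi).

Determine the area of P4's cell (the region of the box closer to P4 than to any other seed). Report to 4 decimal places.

1. box [0,60]×[0,53]: [(0, 0) (60, 0) (60, 53) (0, 53)]
2. ⊥bis P4·P0 via (25.675,11.065): [(0, 0) (23.6519, 0) (33.3422, 53) (0, 53)]  |A|=1510.3441
3. ⊥bis P4·P1 via (18.24,12.71): [(0, 0) (16.167, 0) (24.8111, 53) (0, 53)]  |A|=1085.922
4. ⊥bis P4·P2 via (17.71,19.615): [(0, 0) (16.167, 0) (18.8139, 16.2291) (6.8251, 53) (0, 53)]  |A|=755.2413
5. ⊥bis P4·P3 via (7.685,25.295): [(0, 28.2375) (0, 0) (16.167, 0) (18.8139, 16.2291) (17.0239, 21.7193)]  |A|=437.7157
6. ⊥bis P4·P5 via (11.31,28.625): [(0, 28.2375) (0, 0) (16.167, 0) (18.8139, 16.2291) (17.0239, 21.7193)]  |A|=437.7157
7. canonical 5-gon: [(0, 28.2375) (0, 0) (16.167, 0) (18.8139, 16.2291) (17.0239, 21.7193)]
8. shoelace: 437.7157

Area of P4's cell: 437.7157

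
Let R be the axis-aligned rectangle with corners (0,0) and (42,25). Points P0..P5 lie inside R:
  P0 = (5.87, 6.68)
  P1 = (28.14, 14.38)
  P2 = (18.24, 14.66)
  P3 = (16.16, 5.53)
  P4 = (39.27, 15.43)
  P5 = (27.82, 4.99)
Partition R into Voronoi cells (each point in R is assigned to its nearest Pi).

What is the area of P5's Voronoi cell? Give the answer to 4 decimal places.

1. box [0,42]×[0,25]: [(0, 0) (42, 0) (42, 25) (0, 25)]
2. ⊥bis P5·P0 via (16.845,5.835): [(16.3957, 0) (42, 0) (42, 25) (18.3206, 25)]  |A|=616.046
3. ⊥bis P5·P1 via (27.98,9.685): [(17.1698, 10.0534) (16.3957, 0) (42, 0) (42, 9.2072)]  |A|=243.0135
4. ⊥bis P5·P2 via (23.03,9.825): [(23.058, 9.8527) (16.6668, 3.5211) (16.3957, 0) (42, 0) (42, 9.2072)]  |A|=223.7311
5. ⊥bis P5·P3 via (21.99,5.26): [(23.058, 9.8527) (22.1616, 8.9647) (21.7464, 0) (42, 0) (42, 9.2072)]  |A|=190.812
6. ⊥bis P5·P4 via (33.545,10.21): [(34.2175, 9.4724) (23.058, 9.8527) (22.1616, 8.9647) (21.7464, 0) (42, 0) (42, 0.937)]  |A|=158.6307
7. canonical 6-gon: [(34.2175, 9.4724) (23.058, 9.8527) (22.1616, 8.9647) (21.7464, 0) (42, 0) (42, 0.937)]
8. shoelace: 158.6307

Area of P5's cell: 158.6307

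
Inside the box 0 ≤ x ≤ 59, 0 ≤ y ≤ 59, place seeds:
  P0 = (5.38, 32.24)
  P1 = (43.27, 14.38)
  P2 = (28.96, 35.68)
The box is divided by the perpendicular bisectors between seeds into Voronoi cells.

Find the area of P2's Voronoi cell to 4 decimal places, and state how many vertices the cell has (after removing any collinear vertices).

1. box [0,59]×[0,59]: [(0, 0) (59, 0) (59, 59) (0, 59)]
2. ⊥bis P2·P0 via (17.17,33.96): [(22.1243, 0) (59, 0) (59, 59) (13.517, 59)]  |A|=2429.5815
3. ⊥bis P2·P1 via (36.115,25.03): [(20.0476, 14.2354) (59, 40.4049) (59, 59) (13.517, 59)]  |A|=1380.1775
4. canonical 4-gon: [(20.0476, 14.2354) (59, 40.4049) (59, 59) (13.517, 59)]
5. shoelace: 1380.1775

Area of P2's cell: 1380.1775 (4 vertices)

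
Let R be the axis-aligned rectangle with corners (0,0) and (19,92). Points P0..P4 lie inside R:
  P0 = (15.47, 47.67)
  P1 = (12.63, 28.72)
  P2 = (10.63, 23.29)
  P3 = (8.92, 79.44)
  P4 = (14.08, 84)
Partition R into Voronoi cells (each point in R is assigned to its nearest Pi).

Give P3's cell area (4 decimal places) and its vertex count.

1. box [0,19]×[0,92]: [(0, 0) (19, 0) (19, 92) (0, 92)]
2. ⊥bis P3·P0 via (12.195,63.555): [(0, 61.0408) (19, 64.958) (19, 92) (0, 92)]  |A|=551.0119
3. ⊥bis P3·P1 via (10.775,54.08): [(0, 61.0408) (19, 64.958) (19, 92) (0, 92)]  |A|=551.0119
4. ⊥bis P3·P2 via (9.775,51.365): [(0, 61.0408) (19, 64.958) (19, 92) (0, 92)]  |A|=551.0119
5. ⊥bis P3·P4 via (11.5,81.72): [(0, 61.0408) (19, 64.958) (19, 73.2332) (2.4153, 92) (0, 92)]  |A|=395.3911
6. canonical 5-gon: [(0, 61.0408) (19, 64.958) (19, 73.2332) (2.4153, 92) (0, 92)]
7. shoelace: 395.3911

Area of P3's cell: 395.3911 (5 vertices)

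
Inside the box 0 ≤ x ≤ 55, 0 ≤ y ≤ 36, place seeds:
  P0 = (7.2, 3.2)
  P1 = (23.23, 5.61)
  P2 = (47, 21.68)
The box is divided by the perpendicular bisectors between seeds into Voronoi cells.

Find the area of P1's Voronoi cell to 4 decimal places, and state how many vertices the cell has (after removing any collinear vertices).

Area of P1's cell: 683.9879 (4 vertices)

1. box [0,55]×[0,36]: [(0, 0) (55, 0) (55, 36) (0, 36)]
2. ⊥bis P1·P0 via (15.215,4.405): [(15.8773, 0) (55, 0) (55, 36) (10.4649, 36)]  |A|=1505.8409
3. ⊥bis P1·P2 via (35.115,13.645): [(15.8773, 0) (44.3399, 0) (20.0016, 36) (10.4649, 36)]  |A|=683.9879
4. canonical 4-gon: [(15.8773, 0) (44.3399, 0) (20.0016, 36) (10.4649, 36)]
5. shoelace: 683.9879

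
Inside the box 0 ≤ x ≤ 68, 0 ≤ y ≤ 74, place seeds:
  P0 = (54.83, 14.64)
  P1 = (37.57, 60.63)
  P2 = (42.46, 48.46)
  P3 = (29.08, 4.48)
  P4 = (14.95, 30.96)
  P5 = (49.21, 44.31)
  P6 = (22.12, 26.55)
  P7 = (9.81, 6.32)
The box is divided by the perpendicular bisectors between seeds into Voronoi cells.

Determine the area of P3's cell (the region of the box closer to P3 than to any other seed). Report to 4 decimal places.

1. box [0,68]×[0,74]: [(0, 0) (68, 0) (68, 74) (0, 74)]
2. ⊥bis P3·P0 via (41.955,9.56): [(0, 0) (45.727, 0) (16.5294, 74) (0, 74)]  |A|=2303.4859
3. ⊥bis P3·P1 via (33.325,32.555): [(0, 37.5938) (0, 0) (45.727, 0) (32.8539, 32.6262)]  |A|=1363.5021
4. ⊥bis P3·P2 via (35.77,26.47): [(0, 37.3523) (0, 0) (45.727, 0) (35.2165, 26.6384)]  |A|=1266.7554
5. ⊥bis P3·P4 via (22.015,17.72): [(0, 5.9726) (0, 0) (45.727, 0) (35.8273, 25.0904)]  |A|=680.6446
6. ⊥bis P3·P5 via (39.145,24.395): [(0, 5.9726) (0, 0) (45.727, 0) (35.8273, 25.0904)]  |A|=680.6446
7. ⊥bis P3·P6 via (25.6,15.515): [(6.7318, 9.5647) (0, 5.9726) (0, 0) (45.727, 0) (38.0555, 19.443)]  |A|=581.1901
8. ⊥bis P3·P7 via (19.445,5.4): [(20.2497, 13.8277) (18.9294, 0) (45.727, 0) (38.0555, 19.443)]  |A|=379.9131
9. canonical 4-gon: [(20.2497, 13.8277) (18.9294, 0) (45.727, 0) (38.0555, 19.443)]
10. shoelace: 379.9131

Area of P3's cell: 379.9131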